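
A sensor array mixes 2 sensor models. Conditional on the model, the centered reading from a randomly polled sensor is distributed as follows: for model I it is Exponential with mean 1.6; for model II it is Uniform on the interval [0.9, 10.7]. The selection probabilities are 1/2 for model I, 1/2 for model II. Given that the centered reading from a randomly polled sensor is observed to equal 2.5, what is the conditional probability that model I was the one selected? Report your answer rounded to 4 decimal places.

0.5621

Likelihoods f(2.5 | ·): I: 0.131007; II: 0.102041.
Posterior ∝ prior × likelihood. Numerator for I: 0.5·0.131007 = 0.0655036.
Normalizing constant: 0.5·0.131007 + 0.5·0.102041 = 0.116524.
P(I | observation) = 0.0655036 / 0.116524 = 0.562147.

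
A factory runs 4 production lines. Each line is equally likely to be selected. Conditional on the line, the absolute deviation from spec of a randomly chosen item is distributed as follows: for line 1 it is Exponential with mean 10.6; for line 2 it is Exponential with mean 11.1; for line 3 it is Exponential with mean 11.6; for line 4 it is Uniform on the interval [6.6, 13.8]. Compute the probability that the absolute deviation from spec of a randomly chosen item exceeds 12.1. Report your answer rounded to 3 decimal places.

0.311

Conditional on each line, P(X > 12.1): 1: 0.319337; 2: 0.336186; 3: 0.352359; 4: 0.236111.
By total probability, P(X > 12.1) = 0.25·0.319337 + 0.25·0.336186 + 0.25·0.352359 + 0.25·0.236111 = 0.310998.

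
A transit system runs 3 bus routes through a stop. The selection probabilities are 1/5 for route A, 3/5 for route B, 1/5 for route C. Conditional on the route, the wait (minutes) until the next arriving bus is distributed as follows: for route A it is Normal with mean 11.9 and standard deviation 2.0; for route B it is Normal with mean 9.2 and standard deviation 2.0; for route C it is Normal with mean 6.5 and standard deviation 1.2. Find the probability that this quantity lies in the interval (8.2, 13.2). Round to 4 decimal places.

Conditional on each route, P(8.2 < X < 13.2): A: 0.709997; B: 0.668712; C: 0.0782902.
By total probability, P(8.2 < X < 13.2) = 0.2·0.709997 + 0.6·0.668712 + 0.2·0.0782902 = 0.558885.

0.5589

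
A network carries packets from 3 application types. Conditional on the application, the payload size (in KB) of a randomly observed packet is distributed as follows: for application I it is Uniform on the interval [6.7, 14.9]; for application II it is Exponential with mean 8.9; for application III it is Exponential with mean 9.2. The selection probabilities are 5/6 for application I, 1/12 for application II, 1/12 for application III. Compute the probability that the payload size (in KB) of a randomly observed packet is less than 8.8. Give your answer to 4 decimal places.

Conditional on each application, P(X < 8.8): I: 0.256098; II: 0.627964; III: 0.615773.
By total probability, P(X < 8.8) = 0.833333·0.256098 + 0.0833333·0.627964 + 0.0833333·0.615773 = 0.317059.

0.3171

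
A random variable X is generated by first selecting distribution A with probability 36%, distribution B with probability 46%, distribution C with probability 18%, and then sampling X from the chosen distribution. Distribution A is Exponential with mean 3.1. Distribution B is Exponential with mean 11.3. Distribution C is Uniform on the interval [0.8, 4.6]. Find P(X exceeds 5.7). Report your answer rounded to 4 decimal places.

Conditional on each component, P(X > 5.7): A: 0.159022; B: 0.603853; C: 0.
By total probability, P(X > 5.7) = 0.36·0.159022 + 0.46·0.603853 + 0.18·0 = 0.33502.

0.3350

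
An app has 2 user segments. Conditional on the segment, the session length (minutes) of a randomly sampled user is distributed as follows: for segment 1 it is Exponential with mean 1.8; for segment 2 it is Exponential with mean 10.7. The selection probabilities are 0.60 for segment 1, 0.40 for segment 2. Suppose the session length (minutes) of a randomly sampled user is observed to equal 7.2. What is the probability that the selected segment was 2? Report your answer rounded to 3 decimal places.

0.758

Likelihoods f(7.2 | ·): 1: 0.0101754; 2: 0.0476849.
Posterior ∝ prior × likelihood. Numerator for 2: 0.4·0.0476849 = 0.019074.
Normalizing constant: 0.6·0.0101754 + 0.4·0.0476849 = 0.0251792.
P(2 | observation) = 0.019074 / 0.0251792 = 0.757529.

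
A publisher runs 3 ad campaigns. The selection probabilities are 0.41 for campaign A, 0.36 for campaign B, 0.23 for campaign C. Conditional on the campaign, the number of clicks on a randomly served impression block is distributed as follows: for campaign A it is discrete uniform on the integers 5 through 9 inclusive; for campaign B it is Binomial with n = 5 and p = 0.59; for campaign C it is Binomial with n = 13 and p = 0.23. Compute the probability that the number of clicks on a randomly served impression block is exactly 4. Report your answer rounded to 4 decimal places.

0.1332

Conditional on each campaign, P(X = 4): A: 0; B: 0.248406; C: 0.190386.
By total probability, P(X = 4) = 0.41·0 + 0.36·0.248406 + 0.23·0.190386 = 0.133215.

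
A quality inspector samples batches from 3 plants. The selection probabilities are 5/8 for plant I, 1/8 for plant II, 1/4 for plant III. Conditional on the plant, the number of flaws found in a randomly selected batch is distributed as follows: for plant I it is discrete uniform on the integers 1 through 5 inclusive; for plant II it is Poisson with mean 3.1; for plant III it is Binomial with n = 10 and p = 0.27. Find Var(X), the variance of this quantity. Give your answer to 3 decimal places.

Per component, I: μ=3, E[X²]=11; II: μ=3.1, E[X²]=12.71; III: μ=2.7, E[X²]=9.261.
E[X] = 0.625·3 + 0.125·3.1 + 0.25·2.7 = 2.9375.
E[X²] = 0.625·11 + 0.125·12.71 + 0.25·9.261 = 10.779.
Var(X) = E[X²] − (E[X])² = 10.779 − 8.62891 = 2.15009.

2.150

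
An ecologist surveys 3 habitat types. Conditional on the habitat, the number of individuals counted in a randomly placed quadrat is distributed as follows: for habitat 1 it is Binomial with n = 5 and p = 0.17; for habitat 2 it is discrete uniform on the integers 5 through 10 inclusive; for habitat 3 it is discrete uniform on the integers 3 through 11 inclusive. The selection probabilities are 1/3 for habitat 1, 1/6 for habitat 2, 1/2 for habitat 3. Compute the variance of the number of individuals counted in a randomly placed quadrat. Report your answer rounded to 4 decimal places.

12.8360

Per component, 1: μ=0.85, E[X²]=1.428; 2: μ=7.5, E[X²]=59.1667; 3: μ=7, E[X²]=55.6667.
E[X] = 0.333333·0.85 + 0.166667·7.5 + 0.5·7 = 5.03333.
E[X²] = 0.333333·1.428 + 0.166667·59.1667 + 0.5·55.6667 = 38.1704.
Var(X) = E[X²] − (E[X])² = 38.1704 − 25.3344 = 12.836.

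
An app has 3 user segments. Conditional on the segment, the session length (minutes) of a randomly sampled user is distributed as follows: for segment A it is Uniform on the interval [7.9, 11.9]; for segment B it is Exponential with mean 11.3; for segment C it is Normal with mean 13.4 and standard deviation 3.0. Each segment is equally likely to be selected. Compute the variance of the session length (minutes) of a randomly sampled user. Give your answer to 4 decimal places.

Per component, A: μ=9.9, E[X²]=99.3433; B: μ=11.3, E[X²]=255.38; C: μ=13.4, E[X²]=188.56.
E[X] = 0.333333·9.9 + 0.333333·11.3 + 0.333333·13.4 = 11.5333.
E[X²] = 0.333333·99.3433 + 0.333333·255.38 + 0.333333·188.56 = 181.094.
Var(X) = E[X²] − (E[X])² = 181.094 − 133.018 = 48.0767.

48.0767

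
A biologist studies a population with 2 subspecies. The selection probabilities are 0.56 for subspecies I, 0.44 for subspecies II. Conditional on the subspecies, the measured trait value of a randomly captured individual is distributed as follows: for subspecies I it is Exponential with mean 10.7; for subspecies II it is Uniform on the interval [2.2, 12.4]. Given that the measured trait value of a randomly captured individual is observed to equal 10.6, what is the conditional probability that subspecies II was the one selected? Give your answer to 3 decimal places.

Likelihoods f(10.6 | ·): I: 0.0347041; II: 0.0980392.
Posterior ∝ prior × likelihood. Numerator for II: 0.44·0.0980392 = 0.0431373.
Normalizing constant: 0.56·0.0347041 + 0.44·0.0980392 = 0.0625715.
P(II | observation) = 0.0431373 / 0.0625715 = 0.689407.

0.689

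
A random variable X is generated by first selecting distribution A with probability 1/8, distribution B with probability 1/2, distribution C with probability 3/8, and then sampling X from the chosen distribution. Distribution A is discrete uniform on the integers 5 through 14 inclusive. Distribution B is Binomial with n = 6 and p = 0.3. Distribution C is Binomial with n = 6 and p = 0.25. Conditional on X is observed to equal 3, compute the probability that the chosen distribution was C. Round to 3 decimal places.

0.348

Likelihoods P(X=3 | ·): A: 0; B: 0.18522; C: 0.131836.
Posterior ∝ prior × likelihood. Numerator for C: 0.375·0.131836 = 0.0494385.
Normalizing constant: 0.125·0 + 0.5·0.18522 + 0.375·0.131836 = 0.142048.
P(C | observation) = 0.0494385 / 0.142048 = 0.348039.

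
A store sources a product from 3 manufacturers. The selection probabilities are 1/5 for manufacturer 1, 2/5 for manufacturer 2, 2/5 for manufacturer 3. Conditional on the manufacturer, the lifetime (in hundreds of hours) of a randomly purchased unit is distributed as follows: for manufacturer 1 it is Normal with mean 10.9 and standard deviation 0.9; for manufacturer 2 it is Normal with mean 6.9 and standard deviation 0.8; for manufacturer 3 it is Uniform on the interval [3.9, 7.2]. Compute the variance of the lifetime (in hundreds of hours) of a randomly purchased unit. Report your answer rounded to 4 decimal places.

4.6424

Per component, 1: μ=10.9, E[X²]=119.62; 2: μ=6.9, E[X²]=48.25; 3: μ=5.55, E[X²]=31.71.
E[X] = 0.2·10.9 + 0.4·6.9 + 0.4·5.55 = 7.16.
E[X²] = 0.2·119.62 + 0.4·48.25 + 0.4·31.71 = 55.908.
Var(X) = E[X²] − (E[X])² = 55.908 − 51.2656 = 4.6424.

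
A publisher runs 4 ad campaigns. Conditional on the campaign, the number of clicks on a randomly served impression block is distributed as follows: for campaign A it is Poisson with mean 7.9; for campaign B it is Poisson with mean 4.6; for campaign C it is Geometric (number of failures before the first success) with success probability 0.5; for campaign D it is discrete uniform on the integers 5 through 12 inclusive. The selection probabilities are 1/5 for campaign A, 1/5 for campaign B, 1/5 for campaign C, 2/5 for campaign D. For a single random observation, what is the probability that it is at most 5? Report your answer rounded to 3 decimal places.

Conditional on each campaign, P(X ≤ 5): A: 0.200569; B: 0.68576; C: 0.984375; D: 0.125.
By total probability, P(X ≤ 5) = 0.2·0.200569 + 0.2·0.68576 + 0.2·0.984375 + 0.4·0.125 = 0.424141.

0.424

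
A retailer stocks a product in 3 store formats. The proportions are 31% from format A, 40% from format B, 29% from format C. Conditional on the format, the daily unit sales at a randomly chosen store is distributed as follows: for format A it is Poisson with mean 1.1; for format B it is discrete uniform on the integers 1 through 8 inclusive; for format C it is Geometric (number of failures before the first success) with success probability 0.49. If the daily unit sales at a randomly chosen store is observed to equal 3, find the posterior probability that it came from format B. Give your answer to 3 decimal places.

0.545

Likelihoods P(X=3 | ·): A: 0.0738419; B: 0.125; C: 0.064999.
Posterior ∝ prior × likelihood. Numerator for B: 0.4·0.125 = 0.05.
Normalizing constant: 0.31·0.0738419 + 0.4·0.125 + 0.29·0.064999 = 0.0917407.
P(B | observation) = 0.05 / 0.0917407 = 0.545014.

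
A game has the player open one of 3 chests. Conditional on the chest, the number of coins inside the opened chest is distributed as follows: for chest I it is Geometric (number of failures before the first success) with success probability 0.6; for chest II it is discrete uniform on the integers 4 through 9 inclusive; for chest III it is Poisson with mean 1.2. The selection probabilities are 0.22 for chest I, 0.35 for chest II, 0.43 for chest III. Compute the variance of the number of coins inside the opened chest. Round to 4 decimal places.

Per component, I: μ=0.666667, E[X²]=1.55556; II: μ=6.5, E[X²]=45.1667; III: μ=1.2, E[X²]=2.64.
E[X] = 0.22·0.666667 + 0.35·6.5 + 0.43·1.2 = 2.93767.
E[X²] = 0.22·1.55556 + 0.35·45.1667 + 0.43·2.64 = 17.2858.
Var(X) = E[X²] − (E[X])² = 17.2858 − 8.62989 = 8.65587.

8.6559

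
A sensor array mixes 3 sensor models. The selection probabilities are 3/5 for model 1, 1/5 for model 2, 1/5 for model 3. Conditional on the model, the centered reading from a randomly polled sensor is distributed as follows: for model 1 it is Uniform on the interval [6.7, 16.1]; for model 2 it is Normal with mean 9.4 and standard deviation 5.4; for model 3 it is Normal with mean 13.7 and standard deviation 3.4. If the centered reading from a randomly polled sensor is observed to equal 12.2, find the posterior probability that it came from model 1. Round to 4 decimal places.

Likelihoods f(12.2 | ·): 1: 0.106383; 2: 0.0645853; 3: 0.106455.
Posterior ∝ prior × likelihood. Numerator for 1: 0.6·0.106383 = 0.0638298.
Normalizing constant: 0.6·0.106383 + 0.2·0.0645853 + 0.2·0.106455 = 0.0980379.
P(1 | observation) = 0.0638298 / 0.0980379 = 0.651073.

0.6511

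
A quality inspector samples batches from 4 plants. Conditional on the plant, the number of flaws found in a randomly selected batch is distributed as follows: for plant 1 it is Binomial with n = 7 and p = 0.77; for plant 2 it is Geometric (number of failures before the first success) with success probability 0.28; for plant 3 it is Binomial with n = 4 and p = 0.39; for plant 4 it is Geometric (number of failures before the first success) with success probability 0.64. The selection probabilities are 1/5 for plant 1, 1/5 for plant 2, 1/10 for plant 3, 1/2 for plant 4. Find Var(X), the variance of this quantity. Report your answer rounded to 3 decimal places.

6.035

Per component, 1: μ=5.39, E[X²]=30.2918; 2: μ=2.57143, E[X²]=15.7959; 3: μ=1.56, E[X²]=3.3852; 4: μ=0.5625, E[X²]=1.19531.
E[X] = 0.2·5.39 + 0.2·2.57143 + 0.1·1.56 + 0.5·0.5625 = 2.02954.
E[X²] = 0.2·30.2918 + 0.2·15.7959 + 0.1·3.3852 + 0.5·1.19531 = 10.1537.
Var(X) = E[X²] − (E[X])² = 10.1537 − 4.11902 = 6.0347.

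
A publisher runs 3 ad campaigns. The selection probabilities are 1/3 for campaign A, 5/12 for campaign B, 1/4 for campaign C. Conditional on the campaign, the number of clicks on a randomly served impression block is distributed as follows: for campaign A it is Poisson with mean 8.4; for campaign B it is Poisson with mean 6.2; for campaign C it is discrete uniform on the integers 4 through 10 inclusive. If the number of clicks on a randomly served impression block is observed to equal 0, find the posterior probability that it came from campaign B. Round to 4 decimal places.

Likelihoods P(X=0 | ·): A: 0.000224867; B: 0.00202943; C: 0.
Posterior ∝ prior × likelihood. Numerator for B: 0.416667·0.00202943 = 0.000845596.
Normalizing constant: 0.333333·0.000224867 + 0.416667·0.00202943 + 0.25·0 = 0.000920552.
P(B | observation) = 0.000845596 / 0.000920552 = 0.918575.

0.9186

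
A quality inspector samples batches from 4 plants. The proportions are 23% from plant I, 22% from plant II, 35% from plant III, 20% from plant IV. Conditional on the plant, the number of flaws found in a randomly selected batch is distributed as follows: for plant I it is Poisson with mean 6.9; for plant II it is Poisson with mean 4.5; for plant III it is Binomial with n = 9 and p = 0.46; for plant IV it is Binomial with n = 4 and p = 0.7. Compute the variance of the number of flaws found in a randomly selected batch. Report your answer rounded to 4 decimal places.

Per component, I: μ=6.9, E[X²]=54.51; II: μ=4.5, E[X²]=24.75; III: μ=4.14, E[X²]=19.3752; IV: μ=2.8, E[X²]=8.68.
E[X] = 0.23·6.9 + 0.22·4.5 + 0.35·4.14 + 0.2·2.8 = 4.586.
E[X²] = 0.23·54.51 + 0.22·24.75 + 0.35·19.3752 + 0.2·8.68 = 26.4996.
Var(X) = E[X²] − (E[X])² = 26.4996 − 21.0314 = 5.46822.

5.4682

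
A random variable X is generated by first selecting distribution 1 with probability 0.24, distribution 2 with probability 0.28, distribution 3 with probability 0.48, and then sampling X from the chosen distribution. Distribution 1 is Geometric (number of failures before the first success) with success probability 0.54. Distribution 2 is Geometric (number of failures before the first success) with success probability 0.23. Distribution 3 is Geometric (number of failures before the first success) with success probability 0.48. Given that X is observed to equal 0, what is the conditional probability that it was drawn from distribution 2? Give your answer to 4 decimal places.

0.1517

Likelihoods P(X=0 | ·): 1: 0.54; 2: 0.23; 3: 0.48.
Posterior ∝ prior × likelihood. Numerator for 2: 0.28·0.23 = 0.0644.
Normalizing constant: 0.24·0.54 + 0.28·0.23 + 0.48·0.48 = 0.4244.
P(2 | observation) = 0.0644 / 0.4244 = 0.151744.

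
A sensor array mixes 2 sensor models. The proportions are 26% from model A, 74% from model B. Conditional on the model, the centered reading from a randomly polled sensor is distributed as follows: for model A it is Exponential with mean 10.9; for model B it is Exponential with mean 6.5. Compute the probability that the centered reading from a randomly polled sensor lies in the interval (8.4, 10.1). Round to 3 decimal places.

0.064

Conditional on each model, P(8.4 < X < 10.1): A: 0.0668205; B: 0.0632031.
By total probability, P(8.4 < X < 10.1) = 0.26·0.0668205 + 0.74·0.0632031 = 0.0641436.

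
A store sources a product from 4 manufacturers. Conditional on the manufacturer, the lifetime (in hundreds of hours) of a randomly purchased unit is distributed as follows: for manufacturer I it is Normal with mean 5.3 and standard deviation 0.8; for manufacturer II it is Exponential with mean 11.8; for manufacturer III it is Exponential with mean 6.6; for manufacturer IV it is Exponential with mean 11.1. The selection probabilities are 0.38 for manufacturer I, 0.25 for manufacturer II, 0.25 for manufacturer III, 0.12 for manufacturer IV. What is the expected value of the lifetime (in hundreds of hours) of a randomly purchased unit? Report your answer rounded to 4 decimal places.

Component means — I: 5.3; II: 11.8; III: 6.6; IV: 11.1.
E[X] = 0.38·5.3 + 0.25·11.8 + 0.25·6.6 + 0.12·11.1 = 7.946.

7.9460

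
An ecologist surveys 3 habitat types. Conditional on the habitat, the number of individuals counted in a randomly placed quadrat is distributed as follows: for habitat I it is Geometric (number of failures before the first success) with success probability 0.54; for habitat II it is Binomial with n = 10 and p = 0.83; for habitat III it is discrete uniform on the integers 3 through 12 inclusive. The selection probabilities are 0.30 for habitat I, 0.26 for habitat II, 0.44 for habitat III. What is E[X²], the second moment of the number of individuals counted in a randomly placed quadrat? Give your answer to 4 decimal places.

For each component E[X²] = Var + (mean)², giving I: 2.30316; II: 70.301; III: 64.5.
Overall E[X²] = 0.3·2.30316 + 0.26·70.301 + 0.44·64.5 = 47.3492.

47.3492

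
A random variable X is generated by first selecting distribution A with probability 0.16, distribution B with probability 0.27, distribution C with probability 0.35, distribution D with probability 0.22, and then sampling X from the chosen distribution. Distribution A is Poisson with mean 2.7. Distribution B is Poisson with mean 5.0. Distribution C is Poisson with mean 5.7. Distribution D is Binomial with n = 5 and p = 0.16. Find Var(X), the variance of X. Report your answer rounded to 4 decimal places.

Per component, A: μ=2.7, E[X²]=9.99; B: μ=5, E[X²]=30; C: μ=5.7, E[X²]=38.19; D: μ=0.8, E[X²]=1.312.
E[X] = 0.16·2.7 + 0.27·5 + 0.35·5.7 + 0.22·0.8 = 3.953.
E[X²] = 0.16·9.99 + 0.27·30 + 0.35·38.19 + 0.22·1.312 = 23.3535.
Var(X) = E[X²] − (E[X])² = 23.3535 − 15.6262 = 7.72733.

7.7273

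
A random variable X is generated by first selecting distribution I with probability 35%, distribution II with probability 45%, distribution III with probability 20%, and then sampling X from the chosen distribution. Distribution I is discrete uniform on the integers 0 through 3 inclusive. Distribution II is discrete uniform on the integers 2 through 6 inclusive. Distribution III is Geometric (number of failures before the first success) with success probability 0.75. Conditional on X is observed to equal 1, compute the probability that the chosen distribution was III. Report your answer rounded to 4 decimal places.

Likelihoods P(X=1 | ·): I: 0.25; II: 0; III: 0.1875.
Posterior ∝ prior × likelihood. Numerator for III: 0.2·0.1875 = 0.0375.
Normalizing constant: 0.35·0.25 + 0.45·0 + 0.2·0.1875 = 0.125.
P(III | observation) = 0.0375 / 0.125 = 0.3.

0.3000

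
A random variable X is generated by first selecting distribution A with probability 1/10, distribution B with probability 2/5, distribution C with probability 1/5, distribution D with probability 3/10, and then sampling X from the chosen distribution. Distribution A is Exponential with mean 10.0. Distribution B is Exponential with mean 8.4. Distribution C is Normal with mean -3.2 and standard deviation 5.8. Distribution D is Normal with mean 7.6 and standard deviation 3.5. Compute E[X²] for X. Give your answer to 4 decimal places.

For each component E[X²] = Var + (mean)², giving A: 200; B: 141.12; C: 43.88; D: 70.01.
Overall E[X²] = 0.1·200 + 0.4·141.12 + 0.2·43.88 + 0.3·70.01 = 106.227.

106.2270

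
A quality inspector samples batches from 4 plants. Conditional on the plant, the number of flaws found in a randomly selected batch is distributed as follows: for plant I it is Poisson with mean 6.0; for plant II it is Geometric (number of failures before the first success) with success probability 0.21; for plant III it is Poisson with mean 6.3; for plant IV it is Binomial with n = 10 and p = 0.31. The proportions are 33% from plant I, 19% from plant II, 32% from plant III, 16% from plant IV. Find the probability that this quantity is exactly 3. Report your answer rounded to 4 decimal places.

Conditional on each plant, P(X = 3): I: 0.0892351; II: 0.103538; III: 0.0765271; IV: 0.266201.
By total probability, P(X = 3) = 0.33·0.0892351 + 0.19·0.103538 + 0.32·0.0765271 + 0.16·0.266201 = 0.116201.

0.1162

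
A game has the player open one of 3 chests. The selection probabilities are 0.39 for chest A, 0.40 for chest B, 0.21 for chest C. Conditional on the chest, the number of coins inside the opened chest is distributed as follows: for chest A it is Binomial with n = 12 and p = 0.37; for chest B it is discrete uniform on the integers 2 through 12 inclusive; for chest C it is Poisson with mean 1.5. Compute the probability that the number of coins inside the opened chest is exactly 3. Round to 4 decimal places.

0.1307

Conditional on each chest, P(X = 3): A: 0.174218; B: 0.0909091; C: 0.125511.
By total probability, P(X = 3) = 0.39·0.174218 + 0.4·0.0909091 + 0.21·0.125511 = 0.130666.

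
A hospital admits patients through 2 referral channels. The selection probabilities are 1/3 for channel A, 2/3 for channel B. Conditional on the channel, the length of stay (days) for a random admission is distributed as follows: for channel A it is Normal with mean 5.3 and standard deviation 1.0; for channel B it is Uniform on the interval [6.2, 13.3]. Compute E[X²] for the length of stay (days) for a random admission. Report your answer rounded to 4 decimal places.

75.8722

For each component E[X²] = Var + (mean)², giving A: 29.09; B: 99.2633.
Overall E[X²] = 0.333333·29.09 + 0.666667·99.2633 = 75.8722.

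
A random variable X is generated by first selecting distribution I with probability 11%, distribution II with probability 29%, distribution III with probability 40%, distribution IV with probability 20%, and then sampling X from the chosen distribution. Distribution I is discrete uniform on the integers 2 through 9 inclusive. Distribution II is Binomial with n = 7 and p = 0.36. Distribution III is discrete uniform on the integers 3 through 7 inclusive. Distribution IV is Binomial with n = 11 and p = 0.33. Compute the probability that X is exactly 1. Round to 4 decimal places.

0.0635

Conditional on each component, P(X = 1): I: 0; II: 0.173173; III: 0; IV: 0.066169.
By total probability, P(X = 1) = 0.11·0 + 0.29·0.173173 + 0.4·0 + 0.2·0.066169 = 0.063454.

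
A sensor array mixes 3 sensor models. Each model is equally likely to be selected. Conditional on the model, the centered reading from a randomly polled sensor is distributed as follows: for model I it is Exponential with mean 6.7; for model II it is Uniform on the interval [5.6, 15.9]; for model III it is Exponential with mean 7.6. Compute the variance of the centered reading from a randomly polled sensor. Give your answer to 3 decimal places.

Per component, I: μ=6.7, E[X²]=89.78; II: μ=10.75, E[X²]=124.403; III: μ=7.6, E[X²]=115.52.
E[X] = 0.333333·6.7 + 0.333333·10.75 + 0.333333·7.6 = 8.35.
E[X²] = 0.333333·89.78 + 0.333333·124.403 + 0.333333·115.52 = 109.901.
Var(X) = E[X²] − (E[X])² = 109.901 − 69.7225 = 40.1786.

40.179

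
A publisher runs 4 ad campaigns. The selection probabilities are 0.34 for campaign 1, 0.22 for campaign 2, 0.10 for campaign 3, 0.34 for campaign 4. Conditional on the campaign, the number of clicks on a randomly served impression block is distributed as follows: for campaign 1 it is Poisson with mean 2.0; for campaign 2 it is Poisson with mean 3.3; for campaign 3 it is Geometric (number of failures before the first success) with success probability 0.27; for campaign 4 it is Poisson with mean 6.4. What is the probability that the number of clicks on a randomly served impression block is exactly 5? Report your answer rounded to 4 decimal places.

Conditional on each campaign, P(X = 5): 1: 0.0360894; 2: 0.120286; 3: 0.0559729; 4: 0.148674.
By total probability, P(X = 5) = 0.34·0.0360894 + 0.22·0.120286 + 0.1·0.0559729 + 0.34·0.148674 = 0.0948797.

0.0949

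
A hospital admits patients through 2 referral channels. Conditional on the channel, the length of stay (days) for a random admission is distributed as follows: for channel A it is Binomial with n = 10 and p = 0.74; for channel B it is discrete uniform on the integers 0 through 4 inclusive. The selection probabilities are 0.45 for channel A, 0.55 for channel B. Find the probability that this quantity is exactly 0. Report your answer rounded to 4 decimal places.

0.1100

Conditional on each channel, P(X = 0): A: 1.41167e-06; B: 0.2.
By total probability, P(X = 0) = 0.45·1.41167e-06 + 0.55·0.2 = 0.110001.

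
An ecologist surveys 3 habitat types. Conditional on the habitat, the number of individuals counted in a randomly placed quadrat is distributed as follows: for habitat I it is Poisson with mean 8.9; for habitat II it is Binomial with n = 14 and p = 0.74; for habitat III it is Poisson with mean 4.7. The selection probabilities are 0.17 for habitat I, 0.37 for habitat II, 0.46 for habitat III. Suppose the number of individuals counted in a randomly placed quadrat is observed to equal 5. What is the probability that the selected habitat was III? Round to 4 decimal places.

Likelihoods P(X=5 | ·): I: 0.063467; II: 0.00241203; III: 0.17383.
Posterior ∝ prior × likelihood. Numerator for III: 0.46·0.17383 = 0.0799617.
Normalizing constant: 0.17·0.063467 + 0.37·0.00241203 + 0.46·0.17383 = 0.0916435.
P(III | observation) = 0.0799617 / 0.0916435 = 0.87253.

0.8725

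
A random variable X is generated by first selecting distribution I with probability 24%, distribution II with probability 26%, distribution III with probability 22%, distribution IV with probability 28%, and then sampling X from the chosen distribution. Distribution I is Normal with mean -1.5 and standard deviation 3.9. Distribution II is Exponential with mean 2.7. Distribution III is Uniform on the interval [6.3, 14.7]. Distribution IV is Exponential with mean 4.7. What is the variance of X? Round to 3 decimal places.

Per component, I: μ=-1.5, E[X²]=17.46; II: μ=2.7, E[X²]=14.58; III: μ=10.5, E[X²]=116.13; IV: μ=4.7, E[X²]=44.18.
E[X] = 0.24·-1.5 + 0.26·2.7 + 0.22·10.5 + 0.28·4.7 = 3.968.
E[X²] = 0.24·17.46 + 0.26·14.58 + 0.22·116.13 + 0.28·44.18 = 45.9002.
Var(X) = E[X²] − (E[X])² = 45.9002 − 15.745 = 30.1552.

30.155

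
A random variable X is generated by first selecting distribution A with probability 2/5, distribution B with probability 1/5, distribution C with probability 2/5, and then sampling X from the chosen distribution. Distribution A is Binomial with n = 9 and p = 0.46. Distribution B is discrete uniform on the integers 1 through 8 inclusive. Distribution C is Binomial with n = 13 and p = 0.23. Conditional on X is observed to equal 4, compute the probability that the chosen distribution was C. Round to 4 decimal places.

0.3719

Likelihoods P(X=4 | ·): A: 0.259042; B: 0.125; C: 0.190386.
Posterior ∝ prior × likelihood. Numerator for C: 0.4·0.190386 = 0.0761542.
Normalizing constant: 0.4·0.259042 + 0.2·0.125 + 0.4·0.190386 = 0.204771.
P(C | observation) = 0.0761542 / 0.204771 = 0.371899.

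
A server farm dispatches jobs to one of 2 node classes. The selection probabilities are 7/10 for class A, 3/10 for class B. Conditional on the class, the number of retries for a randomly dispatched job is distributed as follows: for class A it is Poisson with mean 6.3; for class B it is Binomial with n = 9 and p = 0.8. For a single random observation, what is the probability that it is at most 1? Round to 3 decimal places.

0.009

Conditional on each class, P(X ≤ 1): A: 0.013405; B: 1.8944e-05.
By total probability, P(X ≤ 1) = 0.7·0.013405 + 0.3·1.8944e-05 = 0.0093892.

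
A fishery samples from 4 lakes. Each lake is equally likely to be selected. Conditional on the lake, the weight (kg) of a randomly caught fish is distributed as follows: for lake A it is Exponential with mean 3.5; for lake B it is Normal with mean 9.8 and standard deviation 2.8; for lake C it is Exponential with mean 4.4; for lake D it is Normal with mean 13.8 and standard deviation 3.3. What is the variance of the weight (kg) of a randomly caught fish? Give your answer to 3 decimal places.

30.092

Per component, A: μ=3.5, E[X²]=24.5; B: μ=9.8, E[X²]=103.88; C: μ=4.4, E[X²]=38.72; D: μ=13.8, E[X²]=201.33.
E[X] = 0.25·3.5 + 0.25·9.8 + 0.25·4.4 + 0.25·13.8 = 7.875.
E[X²] = 0.25·24.5 + 0.25·103.88 + 0.25·38.72 + 0.25·201.33 = 92.1075.
Var(X) = E[X²] − (E[X])² = 92.1075 − 62.0156 = 30.0919.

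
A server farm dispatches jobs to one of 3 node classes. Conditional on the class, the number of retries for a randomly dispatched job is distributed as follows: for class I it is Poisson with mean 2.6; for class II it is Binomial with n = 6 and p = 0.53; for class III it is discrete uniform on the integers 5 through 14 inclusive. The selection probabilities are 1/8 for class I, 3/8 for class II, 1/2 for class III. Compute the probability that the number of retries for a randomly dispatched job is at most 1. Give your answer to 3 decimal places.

0.065

Conditional on each class, P(X ≤ 1): I: 0.267385; II: 0.0837109; III: 0.
By total probability, P(X ≤ 1) = 0.125·0.267385 + 0.375·0.0837109 + 0.5·0 = 0.0648147.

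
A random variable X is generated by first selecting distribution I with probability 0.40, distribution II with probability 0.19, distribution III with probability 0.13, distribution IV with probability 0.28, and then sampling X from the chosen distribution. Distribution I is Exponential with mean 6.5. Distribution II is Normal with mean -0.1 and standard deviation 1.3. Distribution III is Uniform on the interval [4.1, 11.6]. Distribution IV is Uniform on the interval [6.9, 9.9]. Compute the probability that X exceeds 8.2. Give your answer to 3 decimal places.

0.331

Conditional on each component, P(X > 8.2): I: 0.283218; II: 8.59144e-11; III: 0.453333; IV: 0.566667.
By total probability, P(X > 8.2) = 0.4·0.283218 + 0.19·8.59144e-11 + 0.13·0.453333 + 0.28·0.566667 = 0.330887.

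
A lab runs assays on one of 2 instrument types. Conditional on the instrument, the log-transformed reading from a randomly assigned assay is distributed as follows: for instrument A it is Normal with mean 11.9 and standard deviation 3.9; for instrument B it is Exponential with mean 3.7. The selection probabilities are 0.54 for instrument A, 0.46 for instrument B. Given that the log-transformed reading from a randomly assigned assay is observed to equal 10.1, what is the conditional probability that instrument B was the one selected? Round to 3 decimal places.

Likelihoods f(10.1 | ·): A: 0.0919579; B: 0.0176316.
Posterior ∝ prior × likelihood. Numerator for B: 0.46·0.0176316 = 0.00811054.
Normalizing constant: 0.54·0.0919579 + 0.46·0.0176316 = 0.0577678.
P(B | observation) = 0.00811054 / 0.0577678 = 0.140399.

0.140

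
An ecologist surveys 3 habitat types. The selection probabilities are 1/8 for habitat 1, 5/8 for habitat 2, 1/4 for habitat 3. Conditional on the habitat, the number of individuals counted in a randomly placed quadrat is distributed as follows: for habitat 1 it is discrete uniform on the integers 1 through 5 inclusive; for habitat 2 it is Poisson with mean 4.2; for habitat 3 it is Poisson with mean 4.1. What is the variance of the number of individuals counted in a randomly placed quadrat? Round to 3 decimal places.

Per component, 1: μ=3, E[X²]=11; 2: μ=4.2, E[X²]=21.84; 3: μ=4.1, E[X²]=20.91.
E[X] = 0.125·3 + 0.625·4.2 + 0.25·4.1 = 4.025.
E[X²] = 0.125·11 + 0.625·21.84 + 0.25·20.91 = 20.2525.
Var(X) = E[X²] − (E[X])² = 20.2525 − 16.2006 = 4.05187.

4.052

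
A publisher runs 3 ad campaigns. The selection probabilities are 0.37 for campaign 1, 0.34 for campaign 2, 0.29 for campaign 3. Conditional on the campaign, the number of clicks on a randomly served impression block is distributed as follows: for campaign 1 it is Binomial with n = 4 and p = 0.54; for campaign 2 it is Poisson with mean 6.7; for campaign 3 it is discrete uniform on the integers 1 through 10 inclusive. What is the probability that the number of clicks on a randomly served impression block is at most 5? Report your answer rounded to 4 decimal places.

Conditional on each campaign, P(X ≤ 5): 1: 1; 2: 0.340649; 3: 0.5.
By total probability, P(X ≤ 5) = 0.37·1 + 0.34·0.340649 + 0.29·0.5 = 0.630821.

0.6308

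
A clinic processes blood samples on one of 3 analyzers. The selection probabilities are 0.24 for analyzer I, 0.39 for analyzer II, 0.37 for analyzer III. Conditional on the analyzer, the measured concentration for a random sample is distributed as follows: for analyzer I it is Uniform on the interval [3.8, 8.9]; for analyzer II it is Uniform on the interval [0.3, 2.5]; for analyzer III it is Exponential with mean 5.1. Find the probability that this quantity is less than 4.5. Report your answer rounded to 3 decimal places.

Conditional on each analyzer, P(X < 4.5): I: 0.137255; II: 1; III: 0.586192.
By total probability, P(X < 4.5) = 0.24·0.137255 + 0.39·1 + 0.37·0.586192 = 0.639832.

0.640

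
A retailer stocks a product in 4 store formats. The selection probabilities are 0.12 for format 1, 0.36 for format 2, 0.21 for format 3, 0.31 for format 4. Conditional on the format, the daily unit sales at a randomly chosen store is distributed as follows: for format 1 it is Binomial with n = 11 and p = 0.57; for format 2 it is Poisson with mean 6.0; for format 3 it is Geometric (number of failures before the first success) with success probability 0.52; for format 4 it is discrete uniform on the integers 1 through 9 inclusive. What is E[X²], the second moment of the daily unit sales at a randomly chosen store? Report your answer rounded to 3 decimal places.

For each component E[X²] = Var + (mean)², giving 1: 42.009; 2: 42; 3: 2.62722; 4: 31.6667.
Overall E[X²] = 0.12·42.009 + 0.36·42 + 0.21·2.62722 + 0.31·31.6667 = 30.5295.

30.529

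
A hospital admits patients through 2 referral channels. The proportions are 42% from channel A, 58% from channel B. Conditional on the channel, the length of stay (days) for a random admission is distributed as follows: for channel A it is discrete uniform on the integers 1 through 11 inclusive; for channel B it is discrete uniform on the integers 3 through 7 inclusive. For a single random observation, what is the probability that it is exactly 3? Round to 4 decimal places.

0.1542

Conditional on each channel, P(X = 3): A: 0.0909091; B: 0.2.
By total probability, P(X = 3) = 0.42·0.0909091 + 0.58·0.2 = 0.154182.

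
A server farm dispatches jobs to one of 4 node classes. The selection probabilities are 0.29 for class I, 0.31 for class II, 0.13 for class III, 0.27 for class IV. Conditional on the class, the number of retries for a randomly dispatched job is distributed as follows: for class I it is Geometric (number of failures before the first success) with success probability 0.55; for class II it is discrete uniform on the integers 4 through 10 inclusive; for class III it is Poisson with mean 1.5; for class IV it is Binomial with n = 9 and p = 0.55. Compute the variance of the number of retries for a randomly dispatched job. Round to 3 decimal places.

9.246

Per component, I: μ=0.818182, E[X²]=2.15702; II: μ=7, E[X²]=53; III: μ=1.5, E[X²]=3.75; IV: μ=4.95, E[X²]=26.73.
E[X] = 0.29·0.818182 + 0.31·7 + 0.13·1.5 + 0.27·4.95 = 3.93877.
E[X²] = 0.29·2.15702 + 0.31·53 + 0.13·3.75 + 0.27·26.73 = 24.7601.
Var(X) = E[X²] − (E[X])² = 24.7601 − 15.5139 = 9.24621.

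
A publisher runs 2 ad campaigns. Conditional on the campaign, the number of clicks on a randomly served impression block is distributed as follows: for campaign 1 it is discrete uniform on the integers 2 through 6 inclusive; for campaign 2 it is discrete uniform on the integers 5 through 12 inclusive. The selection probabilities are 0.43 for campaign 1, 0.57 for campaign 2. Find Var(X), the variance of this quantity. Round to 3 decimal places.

Per component, 1: μ=4, E[X²]=18; 2: μ=8.5, E[X²]=77.5.
E[X] = 0.43·4 + 0.57·8.5 = 6.565.
E[X²] = 0.43·18 + 0.57·77.5 = 51.915.
Var(X) = E[X²] − (E[X])² = 51.915 − 43.0992 = 8.81578.

8.816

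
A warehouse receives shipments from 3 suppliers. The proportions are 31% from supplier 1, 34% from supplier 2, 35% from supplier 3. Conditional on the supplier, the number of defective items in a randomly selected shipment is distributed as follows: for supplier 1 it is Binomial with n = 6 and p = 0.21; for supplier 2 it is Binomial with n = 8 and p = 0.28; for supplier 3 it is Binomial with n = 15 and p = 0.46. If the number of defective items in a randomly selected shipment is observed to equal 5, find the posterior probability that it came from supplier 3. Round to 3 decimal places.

Likelihoods P(X=5 | ·): 1: 0.00193586; 2: 0.0359729; 3: 0.130401.
Posterior ∝ prior × likelihood. Numerator for 3: 0.35·0.130401 = 0.0456405.
Normalizing constant: 0.31·0.00193586 + 0.34·0.0359729 + 0.35·0.130401 = 0.0584714.
P(3 | observation) = 0.0456405 / 0.0584714 = 0.780561.

0.781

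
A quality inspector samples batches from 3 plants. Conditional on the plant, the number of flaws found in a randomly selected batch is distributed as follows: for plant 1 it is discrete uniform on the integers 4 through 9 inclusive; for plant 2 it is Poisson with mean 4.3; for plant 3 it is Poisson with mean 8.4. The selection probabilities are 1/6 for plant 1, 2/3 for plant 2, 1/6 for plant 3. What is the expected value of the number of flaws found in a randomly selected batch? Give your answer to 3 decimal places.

Component means — 1: 6.5; 2: 4.3; 3: 8.4.
E[X] = 0.166667·6.5 + 0.666667·4.3 + 0.166667·8.4 = 5.35.

5.350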